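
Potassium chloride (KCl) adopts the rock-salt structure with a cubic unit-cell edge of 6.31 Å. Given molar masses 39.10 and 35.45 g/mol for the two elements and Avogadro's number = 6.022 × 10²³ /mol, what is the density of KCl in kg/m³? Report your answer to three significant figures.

1970 kg/m³

The rock-salt structure contains Z = 4 formula units per cell; M(KCl) = 39.10 + 35.45 = 74.55 g/mol.
a³ = (6.310 × 10^-8 cm)³ = 2.512 × 10^-22 cm³.
ρ = 4 × 74.55 / (6.022 × 10²³ × 2.512 × 10^-22) = 1.971 g/cm³ = 1970 kg/m³.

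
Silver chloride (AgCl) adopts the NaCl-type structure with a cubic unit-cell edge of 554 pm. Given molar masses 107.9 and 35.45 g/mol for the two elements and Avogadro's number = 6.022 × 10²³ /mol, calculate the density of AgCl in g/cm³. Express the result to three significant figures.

5.60 g/cm³

The NaCl-type structure contains Z = 4 formula units per cell; M(AgCl) = 107.9 + 35.45 = 143.35 g/mol.
a³ = (5.540 × 10^-8 cm)³ = 1.700 × 10^-22 cm³.
ρ = 4 × 143.35 / (6.022 × 10²³ × 1.700 × 10^-22) = 5.600 g/cm³.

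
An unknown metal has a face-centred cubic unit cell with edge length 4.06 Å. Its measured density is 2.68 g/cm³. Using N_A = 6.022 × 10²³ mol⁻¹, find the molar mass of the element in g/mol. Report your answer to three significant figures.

27.0 g/mol

An FCC cell has Z = 4 atoms; a = 4.060 × 10^-8 cm.
M = ρ·N_A·a³/Z = 2.68 × 6.022 × 10²³ × 6.692 × 10^-23 / 4 = 27.0 g/mol.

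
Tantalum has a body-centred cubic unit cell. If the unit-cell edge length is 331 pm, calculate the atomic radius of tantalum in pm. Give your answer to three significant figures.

In a BCC lattice, atoms touch along the body diagonal, so √3·a = 4r.
r = √3·a/4 = 1.7321 × 331 / 4 = 143 pm.

143 pm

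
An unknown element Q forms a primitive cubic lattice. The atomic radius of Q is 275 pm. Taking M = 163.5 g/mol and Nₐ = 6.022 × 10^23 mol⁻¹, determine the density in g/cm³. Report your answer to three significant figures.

In a simple cubic lattice, atoms touch along the cell edge, so a = 2r, giving a = 550.0 pm = 5.500 × 10^-8 cm.
With Z = 1, ρ = Z·M/(N_A·a³) = 1 × 163.5 / (6.022 × 10²³ × 1.664 × 10^-22) = 1.632 g/cm³.

1.63 g/cm³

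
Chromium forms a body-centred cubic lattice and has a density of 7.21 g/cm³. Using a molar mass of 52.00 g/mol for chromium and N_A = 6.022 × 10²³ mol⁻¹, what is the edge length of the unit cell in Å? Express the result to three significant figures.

2.88 Å

With Z = 2 atoms per BCC cell, a³ = Z·M/(N_A·ρ) = 2 × 52.00 / (6.022 × 10²³ × 7.210 g/cm³) = 2.395 × 10^-23 cm³.
a = (2.395 × 10^-23)^(1/3) = 2.883 × 10^-8 cm = 2.88 Å.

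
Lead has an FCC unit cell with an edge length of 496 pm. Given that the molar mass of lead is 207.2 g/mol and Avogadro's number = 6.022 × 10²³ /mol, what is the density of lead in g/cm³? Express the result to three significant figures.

11.3 g/cm³

An FCC unit cell contains Z = 4 atoms.
Cell volume: a³ = (496 pm)³ = (4.960 × 10^-8 cm)³ = 1.220 × 10^-22 cm³.
ρ = Z·M/(N_A·a³) = 4 × 207.2 / (6.022 × 10²³ × 1.220 × 10^-22) = 11.28 g/cm³.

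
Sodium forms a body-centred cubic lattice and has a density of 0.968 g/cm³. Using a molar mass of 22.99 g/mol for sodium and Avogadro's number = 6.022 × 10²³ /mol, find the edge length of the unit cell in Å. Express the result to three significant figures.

With Z = 2 atoms per BCC cell, a³ = Z·M/(N_A·ρ) = 2 × 22.99 / (6.022 × 10²³ × 0.9680 g/cm³) = 7.888 × 10^-23 cm³.
a = (7.888 × 10^-23)^(1/3) = 4.289 × 10^-8 cm = 4.29 Å.

4.29 Å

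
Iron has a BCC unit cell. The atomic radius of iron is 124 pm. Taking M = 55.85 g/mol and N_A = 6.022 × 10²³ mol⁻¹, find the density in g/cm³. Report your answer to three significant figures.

7.90 g/cm³

In a BCC lattice, atoms touch along the body diagonal, so √3·a = 4r, giving a = 286.4 pm = 2.864 × 10^-8 cm.
With Z = 2, ρ = Z·M/(N_A·a³) = 2 × 55.85 / (6.022 × 10²³ × 2.348 × 10^-23) = 7.899 g/cm³.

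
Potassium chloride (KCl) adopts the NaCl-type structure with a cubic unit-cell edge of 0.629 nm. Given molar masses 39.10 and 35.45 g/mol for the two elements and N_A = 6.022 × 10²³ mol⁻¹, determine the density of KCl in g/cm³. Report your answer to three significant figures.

1.99 g/cm³

The NaCl-type structure contains Z = 4 formula units per cell; M(KCl) = 39.10 + 35.45 = 74.55 g/mol.
a³ = (6.290 × 10^-8 cm)³ = 2.489 × 10^-22 cm³.
ρ = 4 × 74.55 / (6.022 × 10²³ × 2.489 × 10^-22) = 1.990 g/cm³.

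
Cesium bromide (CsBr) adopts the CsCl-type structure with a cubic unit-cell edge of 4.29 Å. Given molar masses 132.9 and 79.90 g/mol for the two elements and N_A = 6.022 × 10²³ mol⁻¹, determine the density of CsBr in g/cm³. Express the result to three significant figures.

The CsCl-type structure contains Z = 1 formula unit per cell; M(CsBr) = 132.9 + 79.90 = 212.8 g/mol.
a³ = (4.290 × 10^-8 cm)³ = 7.895 × 10^-23 cm³.
ρ = 1 × 212.8 / (6.022 × 10²³ × 7.895 × 10^-23) = 4.476 g/cm³.

4.48 g/cm³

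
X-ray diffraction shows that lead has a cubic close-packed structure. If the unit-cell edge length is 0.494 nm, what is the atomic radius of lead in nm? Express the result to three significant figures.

0.175 nm

In an FCC lattice, atoms touch along the face diagonal, so √2·a = 4r.
r = √2·a/4 = 1.4142 × 0.494 / 4 = 0.175 nm.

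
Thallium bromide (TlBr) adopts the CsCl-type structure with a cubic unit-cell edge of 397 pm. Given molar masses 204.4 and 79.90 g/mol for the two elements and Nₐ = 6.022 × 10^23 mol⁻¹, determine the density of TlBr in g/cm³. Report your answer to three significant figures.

7.55 g/cm³

The CsCl-type structure contains Z = 1 formula unit per cell; M(TlBr) = 204.4 + 79.90 = 284.3 g/mol.
a³ = (3.970 × 10^-8 cm)³ = 6.257 × 10^-23 cm³.
ρ = 1 × 284.3 / (6.022 × 10²³ × 6.257 × 10^-23) = 7.545 g/cm³.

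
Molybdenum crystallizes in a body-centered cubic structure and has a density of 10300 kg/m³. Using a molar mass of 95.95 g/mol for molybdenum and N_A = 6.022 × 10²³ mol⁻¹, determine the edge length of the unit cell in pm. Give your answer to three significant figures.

314 pm

With Z = 2 atoms per BCC cell, a³ = Z·M/(N_A·ρ) = 2 × 95.95 / (6.022 × 10²³ × 10.30 g/cm³) = 3.094 × 10^-23 cm³.
a = (3.094 × 10^-23)^(1/3) = 3.139 × 10^-8 cm = 314 pm.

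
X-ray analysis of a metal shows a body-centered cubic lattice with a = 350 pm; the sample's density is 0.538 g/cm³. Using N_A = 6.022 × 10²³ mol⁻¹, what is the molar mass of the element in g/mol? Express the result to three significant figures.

6.95 g/mol

A BCC cell has Z = 2 atoms; a = 3.500 × 10^-8 cm.
M = ρ·N_A·a³/Z = 0.538 × 6.022 × 10²³ × 4.288 × 10^-23 / 2 = 6.95 g/mol.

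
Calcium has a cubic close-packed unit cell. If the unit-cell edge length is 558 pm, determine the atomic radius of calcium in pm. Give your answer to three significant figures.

197 pm

In an FCC lattice, atoms touch along the face diagonal, so √2·a = 4r.
r = √2·a/4 = 1.4142 × 558 / 4 = 197 pm.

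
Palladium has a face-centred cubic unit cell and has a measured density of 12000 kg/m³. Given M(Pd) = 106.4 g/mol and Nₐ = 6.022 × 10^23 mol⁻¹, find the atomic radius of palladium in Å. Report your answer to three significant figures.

1.38 Å

For an FCC cell (Z = 4), a³ = Z·M/(N_A·ρ) = 4 × 106.4 / (6.022 × 10²³ × 12.00) = 5.890 × 10^-23 cm³, so a = 3.891 × 10^-8 cm = 3.891 Å.
Atoms touch along the face diagonal, so √2·a = 4r, so r = 0.3536 × a = 1.38 Å.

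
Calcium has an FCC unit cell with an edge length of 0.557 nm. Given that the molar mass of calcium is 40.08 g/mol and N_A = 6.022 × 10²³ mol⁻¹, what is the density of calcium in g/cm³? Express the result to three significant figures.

An FCC unit cell contains Z = 4 atoms.
Cell volume: a³ = (0.557 nm)³ = (5.570 × 10^-8 cm)³ = 1.728 × 10^-22 cm³.
ρ = Z·M/(N_A·a³) = 4 × 40.08 / (6.022 × 10²³ × 1.728 × 10^-22) = 1.541 g/cm³.

1.54 g/cm³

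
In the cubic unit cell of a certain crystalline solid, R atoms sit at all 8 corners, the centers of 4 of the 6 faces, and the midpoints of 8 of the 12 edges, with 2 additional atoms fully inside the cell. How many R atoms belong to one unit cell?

Corner atoms are shared by 8 cells (1/8 each), face atoms by 2 (1/2 each), edge atoms by 4 (1/4 each), interior atoms are unshared.
Net atoms = 8 × 1/8 + 4 × 1/2 + 8 × 1/4 + 2 = 1 + 2 + 2 + 2 = 7.

7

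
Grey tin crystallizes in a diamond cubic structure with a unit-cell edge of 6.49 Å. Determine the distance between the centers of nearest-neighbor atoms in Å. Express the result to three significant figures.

In a diamond cubic structure, nearest neighbors lie along the body diagonal with √3·a = 8r; the nearest-neighbor distance equals 2r = 0.4330·a.
d = 0.4330 × 6.49 = 2.81 Å.

2.81 Å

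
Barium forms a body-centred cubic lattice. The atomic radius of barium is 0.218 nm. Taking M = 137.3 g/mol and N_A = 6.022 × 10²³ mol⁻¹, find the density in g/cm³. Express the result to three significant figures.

3.57 g/cm³

In a BCC lattice, atoms touch along the body diagonal, so √3·a = 4r, giving a = 0.5034 nm = 5.034 × 10^-8 cm.
With Z = 2, ρ = Z·M/(N_A·a³) = 2 × 137.3 / (6.022 × 10²³ × 1.276 × 10^-22) = 3.573 g/cm³.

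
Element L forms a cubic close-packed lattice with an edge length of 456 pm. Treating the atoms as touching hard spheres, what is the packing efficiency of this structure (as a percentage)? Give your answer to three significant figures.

74.0%

In an FCC lattice atoms touch along the face diagonal, so √2·a = 4r, so r = 0.3536a = 161.2 pm.
Packing fraction = Z·(4/3)πr³ / a³ = 4 × (4/3)π × (161.2)³ / (456)³ = 0.7405 = 74.0%.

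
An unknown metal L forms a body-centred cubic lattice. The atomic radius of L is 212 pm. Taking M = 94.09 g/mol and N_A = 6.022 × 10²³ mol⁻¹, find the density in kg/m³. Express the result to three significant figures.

2660 kg/m³

In a BCC lattice, atoms touch along the body diagonal, so √3·a = 4r, giving a = 489.6 pm = 4.896 × 10^-8 cm.
With Z = 2, ρ = Z·M/(N_A·a³) = 2 × 94.09 / (6.022 × 10²³ × 1.174 × 10^-22) = 2.663 g/cm³ = 2660 kg/m³.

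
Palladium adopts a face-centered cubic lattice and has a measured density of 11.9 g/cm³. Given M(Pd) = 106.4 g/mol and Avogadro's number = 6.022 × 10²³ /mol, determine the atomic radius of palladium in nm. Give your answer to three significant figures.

0.138 nm

For an FCC cell (Z = 4), a³ = Z·M/(N_A·ρ) = 4 × 106.4 / (6.022 × 10²³ × 11.90) = 5.939 × 10^-23 cm³, so a = 3.902 × 10^-8 cm = 0.3902 nm.
Atoms touch along the face diagonal, so √2·a = 4r, so r = 0.3536 × a = 0.138 nm.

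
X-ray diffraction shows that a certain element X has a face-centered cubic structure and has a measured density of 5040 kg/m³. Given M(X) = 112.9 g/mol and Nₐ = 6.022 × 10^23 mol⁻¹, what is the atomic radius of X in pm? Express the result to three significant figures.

For an FCC cell (Z = 4), a³ = Z·M/(N_A·ρ) = 4 × 112.9 / (6.022 × 10²³ × 5.040) = 1.488 × 10^-22 cm³, so a = 5.299 × 10^-8 cm = 529.9 pm.
Atoms touch along the face diagonal, so √2·a = 4r, so r = 0.3536 × a = 187 pm.

187 pm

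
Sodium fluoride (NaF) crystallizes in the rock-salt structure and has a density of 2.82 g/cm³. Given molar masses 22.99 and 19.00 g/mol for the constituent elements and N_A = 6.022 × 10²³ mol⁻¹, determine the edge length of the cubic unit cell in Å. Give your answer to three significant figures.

M(NaF) = 41.99 g/mol; Z = 4 formula units per cell.
a³ = Z·M/(N_A·ρ) = 4 × 41.99 / (6.022 × 10²³ × 2.82) = 9.890 × 10^-23 cm³, so a = 4.625 × 10^-8 cm = 4.62 Å.

4.62 Å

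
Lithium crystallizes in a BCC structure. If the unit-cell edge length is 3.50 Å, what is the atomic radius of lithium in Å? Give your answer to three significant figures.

1.52 Å

In a BCC lattice, atoms touch along the body diagonal, so √3·a = 4r.
r = √3·a/4 = 1.7321 × 3.50 / 4 = 1.52 Å.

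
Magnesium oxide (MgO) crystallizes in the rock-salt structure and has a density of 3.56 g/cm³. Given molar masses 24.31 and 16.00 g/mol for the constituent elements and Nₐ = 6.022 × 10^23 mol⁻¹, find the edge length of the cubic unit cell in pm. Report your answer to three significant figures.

422 pm

M(MgO) = 40.31 g/mol; Z = 4 formula units per cell.
a³ = Z·M/(N_A·ρ) = 4 × 40.31 / (6.022 × 10²³ × 3.56) = 7.521 × 10^-23 cm³, so a = 4.221 × 10^-8 cm = 422 pm.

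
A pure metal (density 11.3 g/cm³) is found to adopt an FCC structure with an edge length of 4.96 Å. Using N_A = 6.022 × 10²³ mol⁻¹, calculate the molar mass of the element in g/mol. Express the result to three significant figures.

An FCC cell has Z = 4 atoms; a = 4.960 × 10^-8 cm.
M = ρ·N_A·a³/Z = 11.3 × 6.022 × 10²³ × 1.220 × 10^-22 / 4 = 208 g/mol.

208 g/mol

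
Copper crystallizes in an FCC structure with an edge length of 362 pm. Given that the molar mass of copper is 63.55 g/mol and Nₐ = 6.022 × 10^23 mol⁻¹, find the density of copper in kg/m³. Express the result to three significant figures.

8900 kg/m³

An FCC unit cell contains Z = 4 atoms.
Cell volume: a³ = (362 pm)³ = (3.620 × 10^-8 cm)³ = 4.744 × 10^-23 cm³.
ρ = Z·M/(N_A·a³) = 4 × 63.55 / (6.022 × 10²³ × 4.744 × 10^-23) = 8.898 g/cm³ = 8900 kg/m³.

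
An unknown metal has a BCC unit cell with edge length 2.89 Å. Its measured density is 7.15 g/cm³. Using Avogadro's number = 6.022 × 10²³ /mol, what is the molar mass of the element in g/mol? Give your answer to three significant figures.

52.0 g/mol

A BCC cell has Z = 2 atoms; a = 2.890 × 10^-8 cm.
M = ρ·N_A·a³/Z = 7.15 × 6.022 × 10²³ × 2.414 × 10^-23 / 2 = 52.0 g/mol.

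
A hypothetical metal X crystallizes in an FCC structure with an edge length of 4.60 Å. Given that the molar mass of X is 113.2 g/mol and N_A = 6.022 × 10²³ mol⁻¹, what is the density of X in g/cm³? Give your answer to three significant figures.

7.72 g/cm³

An FCC unit cell contains Z = 4 atoms.
Cell volume: a³ = (4.60 Å)³ = (4.600 × 10^-8 cm)³ = 9.734 × 10^-23 cm³.
ρ = Z·M/(N_A·a³) = 4 × 113.2 / (6.022 × 10²³ × 9.734 × 10^-23) = 7.725 g/cm³.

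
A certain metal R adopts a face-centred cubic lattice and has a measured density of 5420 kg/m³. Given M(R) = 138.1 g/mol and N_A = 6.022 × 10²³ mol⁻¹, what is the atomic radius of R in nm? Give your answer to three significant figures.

0.196 nm

For an FCC cell (Z = 4), a³ = Z·M/(N_A·ρ) = 4 × 138.1 / (6.022 × 10²³ × 5.420) = 1.692 × 10^-22 cm³, so a = 5.531 × 10^-8 cm = 0.5531 nm.
Atoms touch along the face diagonal, so √2·a = 4r, so r = 0.3536 × a = 0.196 nm.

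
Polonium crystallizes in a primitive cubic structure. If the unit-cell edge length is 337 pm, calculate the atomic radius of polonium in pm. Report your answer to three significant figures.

In a simple cubic lattice, atoms touch along the cell edge, so a = 2r.
r = a/2 = 337/2 = 169 pm.

169 pm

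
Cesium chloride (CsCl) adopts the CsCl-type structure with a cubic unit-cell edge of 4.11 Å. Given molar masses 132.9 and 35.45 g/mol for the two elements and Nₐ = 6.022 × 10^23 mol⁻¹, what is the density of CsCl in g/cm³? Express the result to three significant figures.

The CsCl-type structure contains Z = 1 formula unit per cell; M(CsCl) = 132.9 + 35.45 = 168.35 g/mol.
a³ = (4.110 × 10^-8 cm)³ = 6.943 × 10^-23 cm³.
ρ = 1 × 168.35 / (6.022 × 10²³ × 6.943 × 10^-23) = 4.027 g/cm³.

4.03 g/cm³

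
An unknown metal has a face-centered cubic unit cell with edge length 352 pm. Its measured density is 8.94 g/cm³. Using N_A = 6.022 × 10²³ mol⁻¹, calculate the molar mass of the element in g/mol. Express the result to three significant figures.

58.7 g/mol

An FCC cell has Z = 4 atoms; a = 3.520 × 10^-8 cm.
M = ρ·N_A·a³/Z = 8.94 × 6.022 × 10²³ × 4.361 × 10^-23 / 4 = 58.7 g/mol.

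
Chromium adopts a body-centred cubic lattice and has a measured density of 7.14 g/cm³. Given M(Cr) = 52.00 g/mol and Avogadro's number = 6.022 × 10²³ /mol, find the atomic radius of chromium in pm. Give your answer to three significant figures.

125 pm

For a BCC cell (Z = 2), a³ = Z·M/(N_A·ρ) = 2 × 52.00 / (6.022 × 10²³ × 7.140) = 2.419 × 10^-23 cm³, so a = 2.892 × 10^-8 cm = 289.2 pm.
Atoms touch along the body diagonal, so √3·a = 4r, so r = 0.4330 × a = 125 pm.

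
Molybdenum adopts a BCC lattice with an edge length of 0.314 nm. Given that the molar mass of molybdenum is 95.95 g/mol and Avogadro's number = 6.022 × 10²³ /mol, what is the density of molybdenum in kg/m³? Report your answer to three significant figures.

A BCC unit cell contains Z = 2 atoms.
Cell volume: a³ = (0.314 nm)³ = (3.140 × 10^-8 cm)³ = 3.096 × 10^-23 cm³.
ρ = Z·M/(N_A·a³) = 2 × 95.95 / (6.022 × 10²³ × 3.096 × 10^-23) = 10.29 g/cm³ = 10300 kg/m³.

10300 kg/m³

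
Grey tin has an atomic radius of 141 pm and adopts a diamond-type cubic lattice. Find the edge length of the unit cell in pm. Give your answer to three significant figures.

In a diamond cubic lattice, nearest neighbors lie along the body diagonal with √3·a = 8r.
a = 8r/√3 = 8 × 141 / 1.7321 = 651 pm.

651 pm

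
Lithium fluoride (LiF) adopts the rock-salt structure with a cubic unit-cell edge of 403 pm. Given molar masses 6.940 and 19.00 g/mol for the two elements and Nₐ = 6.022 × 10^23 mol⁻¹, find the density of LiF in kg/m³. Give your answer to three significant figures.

2630 kg/m³

The rock-salt structure contains Z = 4 formula units per cell; M(LiF) = 6.940 + 19.00 = 25.94 g/mol.
a³ = (4.030 × 10^-8 cm)³ = 6.545 × 10^-23 cm³.
ρ = 4 × 25.94 / (6.022 × 10²³ × 6.545 × 10^-23) = 2.633 g/cm³ = 2630 kg/m³.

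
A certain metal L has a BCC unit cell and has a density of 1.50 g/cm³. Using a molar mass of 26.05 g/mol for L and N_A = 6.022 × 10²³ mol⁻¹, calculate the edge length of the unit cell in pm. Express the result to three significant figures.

With Z = 2 atoms per BCC cell, a³ = Z·M/(N_A·ρ) = 2 × 26.05 / (6.022 × 10²³ × 1.500 g/cm³) = 5.768 × 10^-23 cm³.
a = (5.768 × 10^-23)^(1/3) = 3.864 × 10^-8 cm = 386 pm.

386 pm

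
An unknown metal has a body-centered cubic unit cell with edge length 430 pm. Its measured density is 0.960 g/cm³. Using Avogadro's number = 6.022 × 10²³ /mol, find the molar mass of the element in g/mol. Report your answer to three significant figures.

23.0 g/mol

A BCC cell has Z = 2 atoms; a = 4.300 × 10^-8 cm.
M = ρ·N_A·a³/Z = 0.960 × 6.022 × 10²³ × 7.951 × 10^-23 / 2 = 23.0 g/mol.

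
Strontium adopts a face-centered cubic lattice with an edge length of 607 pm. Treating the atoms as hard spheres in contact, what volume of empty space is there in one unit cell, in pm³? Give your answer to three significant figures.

5.80 × 10^7 pm³

In an FCC lattice atoms touch along the face diagonal, so √2·a = 4r, so r = 0.3536a = 214.6 pm.
V_cell = a³ = 2.236 × 10^8 pm³; V_atoms = 4 × (4/3)πr³ = 1.656 × 10^8 pm³.
Empty space = 2.236 × 10^8 − 1.656 × 10^8 = 5.80 × 10^7 pm³.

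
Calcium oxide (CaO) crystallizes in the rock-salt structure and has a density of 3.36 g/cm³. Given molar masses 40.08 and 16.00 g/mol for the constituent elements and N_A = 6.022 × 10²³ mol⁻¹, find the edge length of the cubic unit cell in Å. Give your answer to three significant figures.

4.80 Å

M(CaO) = 56.08 g/mol; Z = 4 formula units per cell.
a³ = Z·M/(N_A·ρ) = 4 × 56.08 / (6.022 × 10²³ × 3.36) = 1.109 × 10^-22 cm³, so a = 4.804 × 10^-8 cm = 4.80 Å.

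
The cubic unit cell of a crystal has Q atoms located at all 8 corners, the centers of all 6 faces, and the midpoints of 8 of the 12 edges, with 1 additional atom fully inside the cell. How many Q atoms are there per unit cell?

Corner atoms are shared by 8 cells (1/8 each), face atoms by 2 (1/2 each), edge atoms by 4 (1/4 each), interior atoms are unshared.
Net atoms = 8 × 1/8 + 6 × 1/2 + 8 × 1/4 + 1 = 1 + 3 + 2 + 1 = 7.

7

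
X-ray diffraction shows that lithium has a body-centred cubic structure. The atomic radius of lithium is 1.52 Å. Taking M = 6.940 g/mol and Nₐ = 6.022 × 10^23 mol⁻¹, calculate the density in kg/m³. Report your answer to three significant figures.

533 kg/m³

In a BCC lattice, atoms touch along the body diagonal, so √3·a = 4r, giving a = 3.510 Å = 3.510 × 10^-8 cm.
With Z = 2, ρ = Z·M/(N_A·a³) = 2 × 6.940 / (6.022 × 10²³ × 4.325 × 10^-23) = 0.5329 g/cm³ = 533 kg/m³.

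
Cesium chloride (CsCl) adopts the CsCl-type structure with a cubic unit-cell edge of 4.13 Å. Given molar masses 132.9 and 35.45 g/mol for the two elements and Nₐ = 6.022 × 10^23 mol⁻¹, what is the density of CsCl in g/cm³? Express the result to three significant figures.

The CsCl-type structure contains Z = 1 formula unit per cell; M(CsCl) = 132.9 + 35.45 = 168.35 g/mol.
a³ = (4.130 × 10^-8 cm)³ = 7.044 × 10^-23 cm³.
ρ = 1 × 168.35 / (6.022 × 10²³ × 7.044 × 10^-23) = 3.968 g/cm³.

3.97 g/cm³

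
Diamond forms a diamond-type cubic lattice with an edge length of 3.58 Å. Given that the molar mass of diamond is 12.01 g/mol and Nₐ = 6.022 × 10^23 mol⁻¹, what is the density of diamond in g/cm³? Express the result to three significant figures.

3.48 g/cm³

A diamond cubic unit cell contains Z = 8 atoms.
Cell volume: a³ = (3.58 Å)³ = (3.580 × 10^-8 cm)³ = 4.588 × 10^-23 cm³.
ρ = Z·M/(N_A·a³) = 8 × 12.01 / (6.022 × 10²³ × 4.588 × 10^-23) = 3.477 g/cm³.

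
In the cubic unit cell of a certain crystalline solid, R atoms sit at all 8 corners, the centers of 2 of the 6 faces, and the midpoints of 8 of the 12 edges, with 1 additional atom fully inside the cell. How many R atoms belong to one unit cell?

Corner atoms are shared by 8 cells (1/8 each), face atoms by 2 (1/2 each), edge atoms by 4 (1/4 each), interior atoms are unshared.
Net atoms = 8 × 1/8 + 2 × 1/2 + 8 × 1/4 + 1 = 1 + 1 + 2 + 1 = 5.

5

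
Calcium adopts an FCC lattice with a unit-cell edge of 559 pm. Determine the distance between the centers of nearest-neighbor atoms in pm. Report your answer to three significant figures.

In an FCC structure, atoms touch along the face diagonal, so √2·a = 4r; the nearest-neighbor distance equals 2r = 0.7071·a.
d = 0.7071 × 559 = 395 pm.

395 pm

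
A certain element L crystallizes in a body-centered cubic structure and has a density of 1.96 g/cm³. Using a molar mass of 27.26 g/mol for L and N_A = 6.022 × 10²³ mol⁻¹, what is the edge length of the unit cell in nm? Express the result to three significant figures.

0.359 nm

With Z = 2 atoms per BCC cell, a³ = Z·M/(N_A·ρ) = 2 × 27.26 / (6.022 × 10²³ × 1.960 g/cm³) = 4.619 × 10^-23 cm³.
a = (4.619 × 10^-23)^(1/3) = 3.588 × 10^-8 cm = 0.359 nm.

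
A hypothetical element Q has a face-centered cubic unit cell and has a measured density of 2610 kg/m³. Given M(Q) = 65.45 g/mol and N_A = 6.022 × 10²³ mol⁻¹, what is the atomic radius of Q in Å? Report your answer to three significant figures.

1.95 Å

For an FCC cell (Z = 4), a³ = Z·M/(N_A·ρ) = 4 × 65.45 / (6.022 × 10²³ × 2.610) = 1.666 × 10^-22 cm³, so a = 5.502 × 10^-8 cm = 5.502 Å.
Atoms touch along the face diagonal, so √2·a = 4r, so r = 0.3536 × a = 1.95 Å.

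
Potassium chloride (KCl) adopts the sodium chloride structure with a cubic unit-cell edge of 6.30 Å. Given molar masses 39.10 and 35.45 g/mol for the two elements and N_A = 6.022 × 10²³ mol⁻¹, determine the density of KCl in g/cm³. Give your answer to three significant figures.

The sodium chloride structure contains Z = 4 formula units per cell; M(KCl) = 39.10 + 35.45 = 74.55 g/mol.
a³ = (6.300 × 10^-8 cm)³ = 2.500 × 10^-22 cm³.
ρ = 4 × 74.55 / (6.022 × 10²³ × 2.500 × 10^-22) = 1.980 g/cm³.

1.98 g/cm³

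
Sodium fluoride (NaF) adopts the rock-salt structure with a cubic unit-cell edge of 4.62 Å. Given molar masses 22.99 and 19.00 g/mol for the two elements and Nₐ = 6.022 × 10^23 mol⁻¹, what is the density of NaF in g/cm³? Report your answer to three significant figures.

The rock-salt structure contains Z = 4 formula units per cell; M(NaF) = 22.99 + 19.00 = 41.99 g/mol.
a³ = (4.620 × 10^-8 cm)³ = 9.861 × 10^-23 cm³.
ρ = 4 × 41.99 / (6.022 × 10²³ × 9.861 × 10^-23) = 2.828 g/cm³.

2.83 g/cm³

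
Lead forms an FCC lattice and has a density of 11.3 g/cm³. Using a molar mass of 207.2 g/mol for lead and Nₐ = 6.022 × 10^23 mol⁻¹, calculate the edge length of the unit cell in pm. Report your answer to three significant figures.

496 pm

With Z = 4 atoms per FCC cell, a³ = Z·M/(N_A·ρ) = 4 × 207.2 / (6.022 × 10²³ × 11.30 g/cm³) = 1.218 × 10^-22 cm³.
a = (1.218 × 10^-22)^(1/3) = 4.957 × 10^-8 cm = 496 pm.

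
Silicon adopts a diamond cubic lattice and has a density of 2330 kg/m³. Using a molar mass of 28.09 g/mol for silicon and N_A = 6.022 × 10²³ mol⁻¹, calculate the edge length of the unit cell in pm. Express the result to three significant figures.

543 pm

With Z = 8 atoms per diamond cubic cell, a³ = Z·M/(N_A·ρ) = 8 × 28.09 / (6.022 × 10²³ × 2.330 g/cm³) = 1.602 × 10^-22 cm³.
a = (1.602 × 10^-22)^(1/3) = 5.431 × 10^-8 cm = 543 pm.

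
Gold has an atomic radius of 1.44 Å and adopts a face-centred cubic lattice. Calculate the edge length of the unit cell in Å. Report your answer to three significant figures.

4.07 Å

In an FCC lattice, atoms touch along the face diagonal, so √2·a = 4r.
a = 4r/√2 = 4 × 1.44 / 1.4142 = 4.07 Å.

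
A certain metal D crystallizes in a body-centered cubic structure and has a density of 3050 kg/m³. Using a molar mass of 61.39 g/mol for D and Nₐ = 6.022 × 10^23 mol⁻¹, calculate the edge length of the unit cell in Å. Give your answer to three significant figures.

4.06 Å

With Z = 2 atoms per BCC cell, a³ = Z·M/(N_A·ρ) = 2 × 61.39 / (6.022 × 10²³ × 3.050 g/cm³) = 6.685 × 10^-23 cm³.
a = (6.685 × 10^-23)^(1/3) = 4.058 × 10^-8 cm = 4.06 Å.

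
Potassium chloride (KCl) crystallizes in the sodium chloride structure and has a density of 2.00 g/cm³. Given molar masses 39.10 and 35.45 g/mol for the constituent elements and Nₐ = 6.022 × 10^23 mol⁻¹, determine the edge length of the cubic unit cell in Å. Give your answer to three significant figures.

6.28 Å

M(KCl) = 74.55 g/mol; Z = 4 formula units per cell.
a³ = Z·M/(N_A·ρ) = 4 × 74.55 / (6.022 × 10²³ × 2.00) = 2.476 × 10^-22 cm³, so a = 6.279 × 10^-8 cm = 6.28 Å.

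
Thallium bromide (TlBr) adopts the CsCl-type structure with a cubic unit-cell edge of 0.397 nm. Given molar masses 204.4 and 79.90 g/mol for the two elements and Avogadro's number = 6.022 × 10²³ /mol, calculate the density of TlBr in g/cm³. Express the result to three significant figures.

The CsCl-type structure contains Z = 1 formula unit per cell; M(TlBr) = 204.4 + 79.90 = 284.3 g/mol.
a³ = (3.970 × 10^-8 cm)³ = 6.257 × 10^-23 cm³.
ρ = 1 × 284.3 / (6.022 × 10²³ × 6.257 × 10^-23) = 7.545 g/cm³.

7.55 g/cm³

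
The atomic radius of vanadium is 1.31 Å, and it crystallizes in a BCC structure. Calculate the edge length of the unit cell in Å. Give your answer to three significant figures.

3.03 Å

In a BCC lattice, atoms touch along the body diagonal, so √3·a = 4r.
a = 4r/√3 = 4 × 1.31 / 1.7321 = 3.03 Å.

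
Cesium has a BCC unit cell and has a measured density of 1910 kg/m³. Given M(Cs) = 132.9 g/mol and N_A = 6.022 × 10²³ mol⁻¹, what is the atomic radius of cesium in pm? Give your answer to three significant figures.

For a BCC cell (Z = 2), a³ = Z·M/(N_A·ρ) = 2 × 132.9 / (6.022 × 10²³ × 1.910) = 2.311 × 10^-22 cm³, so a = 6.137 × 10^-8 cm = 613.7 pm.
Atoms touch along the body diagonal, so √3·a = 4r, so r = 0.4330 × a = 266 pm.

266 pm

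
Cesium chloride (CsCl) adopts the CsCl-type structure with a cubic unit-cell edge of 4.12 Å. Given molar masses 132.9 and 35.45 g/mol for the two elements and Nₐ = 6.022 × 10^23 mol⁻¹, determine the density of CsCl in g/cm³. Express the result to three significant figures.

The CsCl-type structure contains Z = 1 formula unit per cell; M(CsCl) = 132.9 + 35.45 = 168.35 g/mol.
a³ = (4.120 × 10^-8 cm)³ = 6.993 × 10^-23 cm³.
ρ = 1 × 168.35 / (6.022 × 10²³ × 6.993 × 10^-23) = 3.997 g/cm³.

4.00 g/cm³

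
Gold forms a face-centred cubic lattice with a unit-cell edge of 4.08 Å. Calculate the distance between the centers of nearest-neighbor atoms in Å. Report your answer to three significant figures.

In an FCC structure, atoms touch along the face diagonal, so √2·a = 4r; the nearest-neighbor distance equals 2r = 0.7071·a.
d = 0.7071 × 4.08 = 2.88 Å.

2.88 Å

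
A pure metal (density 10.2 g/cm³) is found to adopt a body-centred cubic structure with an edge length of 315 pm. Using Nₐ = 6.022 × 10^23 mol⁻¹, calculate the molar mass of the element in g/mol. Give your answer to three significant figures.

96.0 g/mol

A BCC cell has Z = 2 atoms; a = 3.150 × 10^-8 cm.
M = ρ·N_A·a³/Z = 10.2 × 6.022 × 10²³ × 3.126 × 10^-23 / 2 = 96.0 g/mol.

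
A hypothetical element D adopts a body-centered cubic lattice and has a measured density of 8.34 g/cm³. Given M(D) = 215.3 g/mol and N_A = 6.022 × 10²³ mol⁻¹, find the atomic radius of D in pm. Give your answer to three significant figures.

For a BCC cell (Z = 2), a³ = Z·M/(N_A·ρ) = 2 × 215.3 / (6.022 × 10²³ × 8.340) = 8.574 × 10^-23 cm³, so a = 4.409 × 10^-8 cm = 440.9 pm.
Atoms touch along the body diagonal, so √3·a = 4r, so r = 0.4330 × a = 191 pm.

191 pm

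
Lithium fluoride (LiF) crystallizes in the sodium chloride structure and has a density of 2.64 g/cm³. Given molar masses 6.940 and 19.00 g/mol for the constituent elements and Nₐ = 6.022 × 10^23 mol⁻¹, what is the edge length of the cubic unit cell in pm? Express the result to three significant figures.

403 pm

M(LiF) = 25.94 g/mol; Z = 4 formula units per cell.
a³ = Z·M/(N_A·ρ) = 4 × 25.94 / (6.022 × 10²³ × 2.64) = 6.527 × 10^-23 cm³, so a = 4.026 × 10^-8 cm = 403 pm.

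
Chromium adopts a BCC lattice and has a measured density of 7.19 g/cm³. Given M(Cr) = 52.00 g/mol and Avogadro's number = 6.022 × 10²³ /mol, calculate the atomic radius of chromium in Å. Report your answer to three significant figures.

1.25 Å

For a BCC cell (Z = 2), a³ = Z·M/(N_A·ρ) = 2 × 52.00 / (6.022 × 10²³ × 7.190) = 2.402 × 10^-23 cm³, so a = 2.885 × 10^-8 cm = 2.885 Å.
Atoms touch along the body diagonal, so √3·a = 4r, so r = 0.4330 × a = 1.25 Å.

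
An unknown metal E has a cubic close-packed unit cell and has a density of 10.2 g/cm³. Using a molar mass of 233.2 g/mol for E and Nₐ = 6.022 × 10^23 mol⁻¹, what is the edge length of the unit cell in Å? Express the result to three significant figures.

With Z = 4 atoms per FCC cell, a³ = Z·M/(N_A·ρ) = 4 × 233.2 / (6.022 × 10²³ × 10.20 g/cm³) = 1.519 × 10^-22 cm³.
a = (1.519 × 10^-22)^(1/3) = 5.335 × 10^-8 cm = 5.34 Å.

5.34 Å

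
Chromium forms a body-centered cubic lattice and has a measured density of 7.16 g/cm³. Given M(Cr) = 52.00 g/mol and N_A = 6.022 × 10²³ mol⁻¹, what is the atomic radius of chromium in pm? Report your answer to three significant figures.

125 pm

For a BCC cell (Z = 2), a³ = Z·M/(N_A·ρ) = 2 × 52.00 / (6.022 × 10²³ × 7.160) = 2.412 × 10^-23 cm³, so a = 2.889 × 10^-8 cm = 288.9 pm.
Atoms touch along the body diagonal, so √3·a = 4r, so r = 0.4330 × a = 125 pm.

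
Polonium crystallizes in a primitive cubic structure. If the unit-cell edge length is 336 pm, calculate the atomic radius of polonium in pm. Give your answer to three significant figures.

168 pm

In a simple cubic lattice, atoms touch along the cell edge, so a = 2r.
r = a/2 = 336/2 = 168 pm.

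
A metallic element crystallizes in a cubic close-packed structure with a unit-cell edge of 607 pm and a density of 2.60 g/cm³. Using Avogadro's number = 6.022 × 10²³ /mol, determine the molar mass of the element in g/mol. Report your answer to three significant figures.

87.5 g/mol

An FCC cell has Z = 4 atoms; a = 6.070 × 10^-8 cm.
M = ρ·N_A·a³/Z = 2.60 × 6.022 × 10²³ × 2.236 × 10^-22 / 4 = 87.5 g/mol.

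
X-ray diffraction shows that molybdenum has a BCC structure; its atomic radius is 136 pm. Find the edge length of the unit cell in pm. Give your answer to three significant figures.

314 pm

In a BCC lattice, atoms touch along the body diagonal, so √3·a = 4r.
a = 4r/√3 = 4 × 136 / 1.7321 = 314 pm.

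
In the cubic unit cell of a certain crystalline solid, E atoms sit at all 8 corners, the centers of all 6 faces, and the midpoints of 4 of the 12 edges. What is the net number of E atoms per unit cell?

5

Corner atoms are shared by 8 cells (1/8 each), face atoms by 2 (1/2 each), edge atoms by 4 (1/4 each).
Net atoms = 8 × 1/8 + 6 × 1/2 + 4 × 1/4 = 1 + 3 + 1 = 5.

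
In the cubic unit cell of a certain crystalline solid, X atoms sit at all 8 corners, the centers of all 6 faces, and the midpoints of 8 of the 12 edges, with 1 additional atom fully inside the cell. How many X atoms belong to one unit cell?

7

Corner atoms are shared by 8 cells (1/8 each), face atoms by 2 (1/2 each), edge atoms by 4 (1/4 each), interior atoms are unshared.
Net atoms = 8 × 1/8 + 6 × 1/2 + 8 × 1/4 + 1 = 1 + 3 + 2 + 1 = 7.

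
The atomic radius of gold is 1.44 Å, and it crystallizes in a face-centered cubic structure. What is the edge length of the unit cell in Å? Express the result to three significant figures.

In an FCC lattice, atoms touch along the face diagonal, so √2·a = 4r.
a = 4r/√2 = 4 × 1.44 / 1.4142 = 4.07 Å.

4.07 Å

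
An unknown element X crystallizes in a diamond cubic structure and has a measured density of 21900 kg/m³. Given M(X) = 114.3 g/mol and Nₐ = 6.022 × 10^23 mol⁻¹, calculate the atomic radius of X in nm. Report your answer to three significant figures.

0.0889 nm

For a diamond cubic cell (Z = 8), a³ = Z·M/(N_A·ρ) = 8 × 114.3 / (6.022 × 10²³ × 21.90) = 6.933 × 10^-23 cm³, so a = 4.108 × 10^-8 cm = 0.4108 nm.
Nearest neighbors lie along the body diagonal with √3·a = 8r, so r = 0.2165 × a = 0.0889 nm.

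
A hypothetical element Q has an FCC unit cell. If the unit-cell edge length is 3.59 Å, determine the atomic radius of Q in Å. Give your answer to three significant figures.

In an FCC lattice, atoms touch along the face diagonal, so √2·a = 4r.
r = √2·a/4 = 1.4142 × 3.59 / 4 = 1.27 Å.

1.27 Å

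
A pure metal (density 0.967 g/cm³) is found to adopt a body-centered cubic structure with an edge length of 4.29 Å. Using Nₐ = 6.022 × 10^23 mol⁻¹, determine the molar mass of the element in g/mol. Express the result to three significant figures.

A BCC cell has Z = 2 atoms; a = 4.290 × 10^-8 cm.
M = ρ·N_A·a³/Z = 0.967 × 6.022 × 10²³ × 7.895 × 10^-23 / 2 = 23.0 g/mol.

23.0 g/mol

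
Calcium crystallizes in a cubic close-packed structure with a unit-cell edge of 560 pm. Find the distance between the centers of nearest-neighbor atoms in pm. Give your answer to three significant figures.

In an FCC structure, atoms touch along the face diagonal, so √2·a = 4r; the nearest-neighbor distance equals 2r = 0.7071·a.
d = 0.7071 × 560 = 396 pm.

396 pm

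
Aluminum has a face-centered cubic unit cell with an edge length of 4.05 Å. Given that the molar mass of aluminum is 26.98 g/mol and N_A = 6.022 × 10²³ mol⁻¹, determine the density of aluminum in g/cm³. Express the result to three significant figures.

2.70 g/cm³

An FCC unit cell contains Z = 4 atoms.
Cell volume: a³ = (4.05 Å)³ = (4.050 × 10^-8 cm)³ = 6.643 × 10^-23 cm³.
ρ = Z·M/(N_A·a³) = 4 × 26.98 / (6.022 × 10²³ × 6.643 × 10^-23) = 2.698 g/cm³.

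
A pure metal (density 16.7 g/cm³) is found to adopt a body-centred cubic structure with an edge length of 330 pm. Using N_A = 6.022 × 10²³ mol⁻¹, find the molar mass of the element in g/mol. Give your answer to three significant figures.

A BCC cell has Z = 2 atoms; a = 3.300 × 10^-8 cm.
M = ρ·N_A·a³/Z = 16.7 × 6.022 × 10²³ × 3.594 × 10^-23 / 2 = 181 g/mol.

181 g/mol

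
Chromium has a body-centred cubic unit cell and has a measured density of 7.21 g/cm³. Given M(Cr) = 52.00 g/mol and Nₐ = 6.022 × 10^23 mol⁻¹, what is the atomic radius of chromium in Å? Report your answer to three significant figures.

For a BCC cell (Z = 2), a³ = Z·M/(N_A·ρ) = 2 × 52.00 / (6.022 × 10²³ × 7.210) = 2.395 × 10^-23 cm³, so a = 2.883 × 10^-8 cm = 2.883 Å.
Atoms touch along the body diagonal, so √3·a = 4r, so r = 0.4330 × a = 1.25 Å.

1.25 Å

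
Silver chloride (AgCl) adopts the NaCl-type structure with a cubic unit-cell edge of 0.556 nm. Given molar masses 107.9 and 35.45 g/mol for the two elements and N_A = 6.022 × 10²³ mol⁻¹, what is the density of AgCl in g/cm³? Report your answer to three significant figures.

The NaCl-type structure contains Z = 4 formula units per cell; M(AgCl) = 107.9 + 35.45 = 143.35 g/mol.
a³ = (5.560 × 10^-8 cm)³ = 1.719 × 10^-22 cm³.
ρ = 4 × 143.35 / (6.022 × 10²³ × 1.719 × 10^-22) = 5.540 g/cm³.

5.54 g/cm³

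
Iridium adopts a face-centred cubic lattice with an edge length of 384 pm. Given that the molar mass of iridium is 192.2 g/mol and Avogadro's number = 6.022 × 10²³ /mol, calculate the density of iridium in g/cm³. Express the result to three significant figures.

22.5 g/cm³

An FCC unit cell contains Z = 4 atoms.
Cell volume: a³ = (384 pm)³ = (3.840 × 10^-8 cm)³ = 5.662 × 10^-23 cm³.
ρ = Z·M/(N_A·a³) = 4 × 192.2 / (6.022 × 10²³ × 5.662 × 10^-23) = 22.55 g/cm³.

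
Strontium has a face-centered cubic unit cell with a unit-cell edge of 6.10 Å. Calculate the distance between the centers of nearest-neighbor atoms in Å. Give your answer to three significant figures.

4.31 Å

In an FCC structure, atoms touch along the face diagonal, so √2·a = 4r; the nearest-neighbor distance equals 2r = 0.7071·a.
d = 0.7071 × 6.10 = 4.31 Å.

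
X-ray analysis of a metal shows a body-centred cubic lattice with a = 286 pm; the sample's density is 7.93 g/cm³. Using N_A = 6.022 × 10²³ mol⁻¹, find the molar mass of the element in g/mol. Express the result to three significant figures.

55.9 g/mol

A BCC cell has Z = 2 atoms; a = 2.860 × 10^-8 cm.
M = ρ·N_A·a³/Z = 7.93 × 6.022 × 10²³ × 2.339 × 10^-23 / 2 = 55.9 g/mol.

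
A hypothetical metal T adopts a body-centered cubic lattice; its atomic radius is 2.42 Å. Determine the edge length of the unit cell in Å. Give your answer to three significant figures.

5.59 Å

In a BCC lattice, atoms touch along the body diagonal, so √3·a = 4r.
a = 4r/√3 = 4 × 2.42 / 1.7321 = 5.59 Å.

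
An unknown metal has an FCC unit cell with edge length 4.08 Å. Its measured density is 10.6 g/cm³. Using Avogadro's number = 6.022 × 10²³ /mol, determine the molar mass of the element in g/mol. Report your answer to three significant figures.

108 g/mol

An FCC cell has Z = 4 atoms; a = 4.080 × 10^-8 cm.
M = ρ·N_A·a³/Z = 10.6 × 6.022 × 10²³ × 6.792 × 10^-23 / 4 = 108 g/mol.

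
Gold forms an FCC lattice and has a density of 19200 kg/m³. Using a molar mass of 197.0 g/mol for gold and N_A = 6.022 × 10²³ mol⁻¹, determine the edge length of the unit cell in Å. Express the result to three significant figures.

4.08 Å

With Z = 4 atoms per FCC cell, a³ = Z·M/(N_A·ρ) = 4 × 197.0 / (6.022 × 10²³ × 19.20 g/cm³) = 6.815 × 10^-23 cm³.
a = (6.815 × 10^-23)^(1/3) = 4.085 × 10^-8 cm = 4.08 Å.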